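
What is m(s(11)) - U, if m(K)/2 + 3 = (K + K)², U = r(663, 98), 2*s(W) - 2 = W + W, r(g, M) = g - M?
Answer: 581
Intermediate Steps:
s(W) = 1 + W (s(W) = 1 + (W + W)/2 = 1 + (2*W)/2 = 1 + W)
U = 565 (U = 663 - 1*98 = 663 - 98 = 565)
m(K) = -6 + 8*K² (m(K) = -6 + 2*(K + K)² = -6 + 2*(2*K)² = -6 + 2*(4*K²) = -6 + 8*K²)
m(s(11)) - U = (-6 + 8*(1 + 11)²) - 1*565 = (-6 + 8*12²) - 565 = (-6 + 8*144) - 565 = (-6 + 1152) - 565 = 1146 - 565 = 581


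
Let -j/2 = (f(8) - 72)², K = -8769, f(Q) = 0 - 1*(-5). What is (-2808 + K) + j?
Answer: -20555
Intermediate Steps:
f(Q) = 5 (f(Q) = 0 + 5 = 5)
j = -8978 (j = -2*(5 - 72)² = -2*(-67)² = -2*4489 = -8978)
(-2808 + K) + j = (-2808 - 8769) - 8978 = -11577 - 8978 = -20555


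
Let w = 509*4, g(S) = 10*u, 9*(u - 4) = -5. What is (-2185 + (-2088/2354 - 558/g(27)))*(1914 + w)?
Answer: -10237832780/1177 ≈ -8.6982e+6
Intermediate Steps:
u = 31/9 (u = 4 + (1/9)*(-5) = 4 - 5/9 = 31/9 ≈ 3.4444)
g(S) = 310/9 (g(S) = 10*(31/9) = 310/9)
w = 2036
(-2185 + (-2088/2354 - 558/g(27)))*(1914 + w) = (-2185 + (-2088/2354 - 558/310/9))*(1914 + 2036) = (-2185 + (-2088*1/2354 - 558*9/310))*3950 = (-2185 + (-1044/1177 - 81/5))*3950 = (-2185 - 100557/5885)*3950 = -12959282/5885*3950 = -10237832780/1177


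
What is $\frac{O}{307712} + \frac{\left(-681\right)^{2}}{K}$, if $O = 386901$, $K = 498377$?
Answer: $\frac{335527384509}{153356583424} \approx 2.1879$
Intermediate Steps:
$\frac{O}{307712} + \frac{\left(-681\right)^{2}}{K} = \frac{386901}{307712} + \frac{\left(-681\right)^{2}}{498377} = 386901 \cdot \frac{1}{307712} + 463761 \cdot \frac{1}{498377} = \frac{386901}{307712} + \frac{463761}{498377} = \frac{335527384509}{153356583424}$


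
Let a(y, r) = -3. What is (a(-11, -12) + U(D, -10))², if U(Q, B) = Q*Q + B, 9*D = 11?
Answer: 868624/6561 ≈ 132.39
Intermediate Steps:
D = 11/9 (D = (⅑)*11 = 11/9 ≈ 1.2222)
U(Q, B) = B + Q² (U(Q, B) = Q² + B = B + Q²)
(a(-11, -12) + U(D, -10))² = (-3 + (-10 + (11/9)²))² = (-3 + (-10 + 121/81))² = (-3 - 689/81)² = (-932/81)² = 868624/6561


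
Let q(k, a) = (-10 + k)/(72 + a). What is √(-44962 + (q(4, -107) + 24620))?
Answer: 22*I*√51485/35 ≈ 142.62*I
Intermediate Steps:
q(k, a) = (-10 + k)/(72 + a)
√(-44962 + (q(4, -107) + 24620)) = √(-44962 + ((-10 + 4)/(72 - 107) + 24620)) = √(-44962 + (-6/(-35) + 24620)) = √(-44962 + (-1/35*(-6) + 24620)) = √(-44962 + (6/35 + 24620)) = √(-44962 + 861706/35) = √(-711964/35) = 22*I*√51485/35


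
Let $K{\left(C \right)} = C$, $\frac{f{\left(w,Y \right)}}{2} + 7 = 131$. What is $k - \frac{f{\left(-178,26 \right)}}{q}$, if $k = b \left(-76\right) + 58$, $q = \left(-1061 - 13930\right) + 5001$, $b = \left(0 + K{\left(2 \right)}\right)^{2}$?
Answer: $- \frac{1228646}{4995} \approx -245.98$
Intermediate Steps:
$f{\left(w,Y \right)} = 248$ ($f{\left(w,Y \right)} = -14 + 2 \cdot 131 = -14 + 262 = 248$)
$b = 4$ ($b = \left(0 + 2\right)^{2} = 2^{2} = 4$)
$q = -9990$ ($q = -14991 + 5001 = -9990$)
$k = -246$ ($k = 4 \left(-76\right) + 58 = -304 + 58 = -246$)
$k - \frac{f{\left(-178,26 \right)}}{q} = -246 - \frac{248}{-9990} = -246 - 248 \left(- \frac{1}{9990}\right) = -246 - - \frac{124}{4995} = -246 + \frac{124}{4995} = - \frac{1228646}{4995}$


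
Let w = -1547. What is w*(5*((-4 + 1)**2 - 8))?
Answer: -7735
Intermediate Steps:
w*(5*((-4 + 1)**2 - 8)) = -7735*((-4 + 1)**2 - 8) = -7735*((-3)**2 - 8) = -7735*(9 - 8) = -7735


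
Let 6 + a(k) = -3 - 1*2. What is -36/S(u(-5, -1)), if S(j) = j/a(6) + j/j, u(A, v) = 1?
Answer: -198/5 ≈ -39.600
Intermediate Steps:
a(k) = -11 (a(k) = -6 + (-3 - 1*2) = -6 + (-3 - 2) = -6 - 5 = -11)
S(j) = 1 - j/11 (S(j) = j/(-11) + j/j = j*(-1/11) + 1 = -j/11 + 1 = 1 - j/11)
-36/S(u(-5, -1)) = -36/(1 - 1/11*1) = -36/(1 - 1/11) = -36/10/11 = -36*11/10 = -198/5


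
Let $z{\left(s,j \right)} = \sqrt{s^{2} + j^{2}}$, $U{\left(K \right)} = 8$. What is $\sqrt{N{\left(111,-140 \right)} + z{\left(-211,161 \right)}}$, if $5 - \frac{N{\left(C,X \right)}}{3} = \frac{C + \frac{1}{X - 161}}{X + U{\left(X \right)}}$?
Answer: $\frac{\sqrt{768383770 + 43850884 \sqrt{70442}}}{6622} \approx 16.821$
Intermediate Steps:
$z{\left(s,j \right)} = \sqrt{j^{2} + s^{2}}$
$N{\left(C,X \right)} = 15 - \frac{3 \left(C + \frac{1}{-161 + X}\right)}{8 + X}$ ($N{\left(C,X \right)} = 15 - 3 \frac{C + \frac{1}{X - 161}}{X + 8} = 15 - 3 \frac{C + \frac{1}{-161 + X}}{8 + X} = 15 - \frac{3 \left(C + \frac{1}{-161 + X}\right)}{8 + X}$)
$\sqrt{N{\left(111,-140 \right)} + z{\left(-211,161 \right)}} = \sqrt{\frac{3 \left(-6441 - -107100 + 5 \left(-140\right)^{2} + 161 \cdot 111 - 111 \left(-140\right)\right)}{-1288 + \left(-140\right)^{2} - -21420} + \sqrt{161^{2} + \left(-211\right)^{2}}} = \sqrt{\frac{3 \left(-6441 + 107100 + 5 \cdot 19600 + 17871 + 15540\right)}{-1288 + 19600 + 21420} + \sqrt{25921 + 44521}} = \sqrt{\frac{3 \left(-6441 + 107100 + 98000 + 17871 + 15540\right)}{39732} + \sqrt{70442}} = \sqrt{3 \cdot \frac{1}{39732} \cdot 232070 + \sqrt{70442}} = \sqrt{\frac{116035}{6622} + \sqrt{70442}}$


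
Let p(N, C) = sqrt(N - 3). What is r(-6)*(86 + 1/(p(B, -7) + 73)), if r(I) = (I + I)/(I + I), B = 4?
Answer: 6365/74 ≈ 86.014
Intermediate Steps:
p(N, C) = sqrt(-3 + N)
r(I) = 1 (r(I) = (2*I)/((2*I)) = (2*I)*(1/(2*I)) = 1)
r(-6)*(86 + 1/(p(B, -7) + 73)) = 1*(86 + 1/(sqrt(-3 + 4) + 73)) = 1*(86 + 1/(sqrt(1) + 73)) = 1*(86 + 1/(1 + 73)) = 1*(86 + 1/74) = 1*(6365/74) = 6365/74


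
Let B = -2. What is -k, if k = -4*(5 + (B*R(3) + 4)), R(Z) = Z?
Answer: 12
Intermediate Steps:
k = -12 (k = -4*(5 + (-2*3 + 4)) = -4*(5 + (-6 + 4)) = -4*(5 - 2) = -4*3 = -12)
-k = -1*(-12) = 12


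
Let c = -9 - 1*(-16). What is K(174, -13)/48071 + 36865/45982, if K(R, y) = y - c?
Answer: 1771217775/2210400722 ≈ 0.80131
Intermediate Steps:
c = 7 (c = -9 + 16 = 7)
K(R, y) = -7 + y (K(R, y) = y - 1*7 = y - 7 = -7 + y)
K(174, -13)/48071 + 36865/45982 = (-7 - 13)/48071 + 36865/45982 = -20*1/48071 + 36865*(1/45982) = -20/48071 + 36865/45982 = 1771217775/2210400722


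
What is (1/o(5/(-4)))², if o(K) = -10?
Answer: 1/100 ≈ 0.010000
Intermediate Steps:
(1/o(5/(-4)))² = (1/(-10))² = (-⅒)² = 1/100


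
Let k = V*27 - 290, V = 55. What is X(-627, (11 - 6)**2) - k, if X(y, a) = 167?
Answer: -1028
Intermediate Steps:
k = 1195 (k = 55*27 - 290 = 1485 - 290 = 1195)
X(-627, (11 - 6)**2) - k = 167 - 1*1195 = 167 - 1195 = -1028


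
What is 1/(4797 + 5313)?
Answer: 1/10110 ≈ 9.8912e-5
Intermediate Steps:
1/(4797 + 5313) = 1/10110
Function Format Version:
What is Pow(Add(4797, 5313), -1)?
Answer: Rational(1, 10110) ≈ 9.8912e-5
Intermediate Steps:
Pow(Add(4797, 5313), -1) = Pow(10110, -1) = Rational(1, 10110)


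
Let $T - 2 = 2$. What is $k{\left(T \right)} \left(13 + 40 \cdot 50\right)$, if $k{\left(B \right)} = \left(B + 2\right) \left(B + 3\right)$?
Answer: $84546$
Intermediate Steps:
$T = 4$ ($T = 2 + 2 = 4$)
$k{\left(B \right)} = \left(2 + B\right) \left(3 + B\right)$
$k{\left(T \right)} \left(13 + 40 \cdot 50\right) = \left(6 + 4^{2} + 5 \cdot 4\right) \left(13 + 40 \cdot 50\right) = \left(6 + 16 + 20\right) \left(13 + 2000\right) = 42 \cdot 2013 = 84546$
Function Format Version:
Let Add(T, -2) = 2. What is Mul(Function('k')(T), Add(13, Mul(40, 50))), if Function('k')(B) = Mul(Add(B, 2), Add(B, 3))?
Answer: 84546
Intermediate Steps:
T = 4 (T = Add(2, 2) = 4)
Function('k')(B) = Mul(Add(2, B), Add(3, B))
Mul(Function('k')(T), Add(13, Mul(40, 50))) = Mul(Add(6, Pow(4, 2), Mul(5, 4)), Add(13, Mul(40, 50))) = Mul(Add(6, 16, 20), Add(13, 2000)) = Mul(42, 2013) = 84546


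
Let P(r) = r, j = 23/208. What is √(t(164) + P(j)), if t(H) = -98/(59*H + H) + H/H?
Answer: √1125624045/31980 ≈ 1.0491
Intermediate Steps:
j = 23/208 (j = 23*(1/208) = 23/208 ≈ 0.11058)
t(H) = 1 - 49/(30*H) (t(H) = -98*1/(60*H) + 1 = -49/(30*H) + 1 = 1 - 49/(30*H))
√(t(164) + P(j)) = √((-49/30 + 164)/164 + 23/208) = √((1/164)*(4871/30) + 23/208) = √(4871/4920 + 23/208) = √(140791/127920) = √1125624045/31980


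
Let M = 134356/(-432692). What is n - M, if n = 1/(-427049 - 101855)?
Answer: 17765248283/57213132392 ≈ 0.31051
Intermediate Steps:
n = -1/528904 (n = 1/(-528904) = -1/528904 ≈ -1.8907e-6)
M = -33589/108173 (M = 134356*(-1/432692) = -33589/108173 ≈ -0.31051)
n - M = -1/528904 - 1*(-33589/108173) = -1/528904 + 33589/108173 = 17765248283/57213132392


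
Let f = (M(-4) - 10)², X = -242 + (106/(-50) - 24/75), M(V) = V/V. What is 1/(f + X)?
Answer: -25/4086 ≈ -0.0061185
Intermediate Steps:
M(V) = 1
X = -6111/25 (X = -242 + (106*(-1/50) - 24*1/75) = -242 + (-53/25 - 8/25) = -242 - 61/25 = -6111/25 ≈ -244.44)
f = 81 (f = (1 - 10)² = (-9)² = 81)
1/(f + X) = 1/(81 - 6111/25) = 1/(-4086/25) = -25/4086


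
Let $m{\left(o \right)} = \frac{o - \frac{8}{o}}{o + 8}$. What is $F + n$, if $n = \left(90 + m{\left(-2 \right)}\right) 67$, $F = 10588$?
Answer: $\frac{49921}{3} \approx 16640.0$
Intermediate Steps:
$m{\left(o \right)} = \frac{o - \frac{8}{o}}{8 + o}$
$n = \frac{18157}{3}$ ($n = \left(90 + \frac{-8 + \left(-2\right)^{2}}{\left(-2\right) \left(8 - 2\right)}\right) 67 = \left(90 - \frac{-8 + 4}{2 \cdot 6}\right) 67 = \left(90 - \frac{1}{12} \left(-4\right)\right) 67 = \left(90 + \frac{1}{3}\right) 67 = \frac{271}{3} \cdot 67 = \frac{18157}{3} \approx 6052.3$)
$F + n = 10588 + \frac{18157}{3} = \frac{49921}{3}$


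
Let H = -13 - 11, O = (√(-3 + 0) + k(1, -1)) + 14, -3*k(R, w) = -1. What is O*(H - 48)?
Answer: -1032 - 72*I*√3 ≈ -1032.0 - 124.71*I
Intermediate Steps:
k(R, w) = ⅓ (k(R, w) = -⅓*(-1) = ⅓)
O = 43/3 + I*√3 (O = (√(-3 + 0) + ⅓) + 14 = (√(-3) + ⅓) + 14 = (I*√3 + ⅓) + 14 = (⅓ + I*√3) + 14 = 43/3 + I*√3 ≈ 14.333 + 1.732*I)
H = -24
O*(H - 48) = (43/3 + I*√3)*(-24 - 48) = (43/3 + I*√3)*(-72) = -1032 - 72*I*√3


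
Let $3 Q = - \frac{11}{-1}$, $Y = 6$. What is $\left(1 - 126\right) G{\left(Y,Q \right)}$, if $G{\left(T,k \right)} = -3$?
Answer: $375$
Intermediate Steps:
$Q = \frac{11}{3}$ ($Q = \frac{\left(-11\right) \frac{1}{-1}}{3} = \frac{\left(-11\right) \left(-1\right)}{3} = \frac{1}{3} \cdot 11 = \frac{11}{3} \approx 3.6667$)
$\left(1 - 126\right) G{\left(Y,Q \right)} = \left(1 - 126\right) \left(-3\right) = \left(-125\right) \left(-3\right) = 375$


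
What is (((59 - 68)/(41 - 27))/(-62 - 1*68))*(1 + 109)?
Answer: 99/182 ≈ 0.54396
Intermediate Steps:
(((59 - 68)/(41 - 27))/(-62 - 1*68))*(1 + 109) = ((-9/14)/(-62 - 68))*110 = (-9*1/14/(-130))*110 = -9/14*(-1/130)*110 = (9/1820)*110 = 99/182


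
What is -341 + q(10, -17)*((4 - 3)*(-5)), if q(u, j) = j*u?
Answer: 509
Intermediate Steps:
-341 + q(10, -17)*((4 - 3)*(-5)) = -341 + (-17*10)*((4 - 3)*(-5)) = -341 - 170*(-5) = -341 + 850 = 509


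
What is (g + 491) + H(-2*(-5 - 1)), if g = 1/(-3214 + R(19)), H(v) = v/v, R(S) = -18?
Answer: 1590143/3232 ≈ 492.00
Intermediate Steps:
H(v) = 1
g = -1/3232 (g = 1/(-3214 - 18) = 1/(-3232) = -1/3232 ≈ -0.00030941)
(g + 491) + H(-2*(-5 - 1)) = (-1/3232 + 491) + 1 = 1586911/3232 + 1 = 1590143/3232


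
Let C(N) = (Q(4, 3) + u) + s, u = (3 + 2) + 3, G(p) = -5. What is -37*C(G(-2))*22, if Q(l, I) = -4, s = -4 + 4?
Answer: -3256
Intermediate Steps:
s = 0
u = 8 (u = 5 + 3 = 8)
C(N) = 4 (C(N) = (-4 + 8) + 0 = 4 + 0 = 4)
-37*C(G(-2))*22 = -37*4*22 = -148*22 = -3256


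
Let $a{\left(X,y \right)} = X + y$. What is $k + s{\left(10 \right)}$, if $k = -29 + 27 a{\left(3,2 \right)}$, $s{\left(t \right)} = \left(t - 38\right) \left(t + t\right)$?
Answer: $-454$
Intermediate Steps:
$s{\left(t \right)} = 2 t \left(-38 + t\right)$ ($s{\left(t \right)} = \left(-38 + t\right) 2 t = 2 t \left(-38 + t\right)$)
$k = 106$ ($k = -29 + 27 \left(3 + 2\right) = -29 + 27 \cdot 5 = -29 + 135 = 106$)
$k + s{\left(10 \right)} = 106 + 2 \cdot 10 \left(-38 + 10\right) = 106 + 2 \cdot 10 \left(-28\right) = 106 - 560 = -454$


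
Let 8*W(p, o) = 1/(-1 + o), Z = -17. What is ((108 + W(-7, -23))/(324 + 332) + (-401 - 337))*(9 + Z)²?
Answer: -92931841/1968 ≈ -47221.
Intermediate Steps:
W(p, o) = 1/(8*(-1 + o))
((108 + W(-7, -23))/(324 + 332) + (-401 - 337))*(9 + Z)² = ((108 + 1/(8*(-1 - 23)))/(324 + 332) + (-401 - 337))*(9 - 17)² = ((108 + (⅛)/(-24))/656 - 738)*(-8)² = ((108 + (⅛)*(-1/24))*(1/656) - 738)*64 = ((108 - 1/192)*(1/656) - 738)*64 = ((20735/192)*(1/656) - 738)*64 = (20735/125952 - 738)*64 = -92931841/125952*64 = -92931841/1968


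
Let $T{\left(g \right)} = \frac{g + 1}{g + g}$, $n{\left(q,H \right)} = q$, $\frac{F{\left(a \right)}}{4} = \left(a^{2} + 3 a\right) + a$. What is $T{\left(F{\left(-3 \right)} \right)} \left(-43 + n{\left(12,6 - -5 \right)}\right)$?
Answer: $- \frac{341}{24} \approx -14.208$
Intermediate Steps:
$F{\left(a \right)} = 4 a^{2} + 16 a$ ($F{\left(a \right)} = 4 \left(\left(a^{2} + 3 a\right) + a\right) = 4 \left(a^{2} + 4 a\right) = 4 a^{2} + 16 a$)
$T{\left(g \right)} = \frac{1 + g}{2 g}$
$T{\left(F{\left(-3 \right)} \right)} \left(-43 + n{\left(12,6 - -5 \right)}\right) = \frac{1 + 4 \left(-3\right) \left(4 - 3\right)}{2 \cdot 4 \left(-3\right) \left(4 - 3\right)} \left(-43 + 12\right) = \frac{1 + 4 \left(-3\right) 1}{2 \cdot 4 \left(-3\right) 1} \left(-31\right) = \frac{1 - 12}{2 \left(-12\right)} \left(-31\right) = \frac{1}{2} \left(- \frac{1}{12}\right) \left(-11\right) \left(-31\right) = \frac{11}{24} \left(-31\right) = - \frac{341}{24}$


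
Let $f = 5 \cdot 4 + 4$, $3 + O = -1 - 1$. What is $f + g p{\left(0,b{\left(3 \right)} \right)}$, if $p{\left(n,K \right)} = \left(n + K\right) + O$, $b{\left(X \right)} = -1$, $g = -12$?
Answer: $96$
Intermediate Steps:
$O = -5$ ($O = -3 - 2 = -5$)
$f = 24$ ($f = 20 + 4 = 24$)
$p{\left(n,K \right)} = -5 + K + n$ ($p{\left(n,K \right)} = \left(n + K\right) - 5 = \left(K + n\right) - 5 = -5 + K + n$)
$f + g p{\left(0,b{\left(3 \right)} \right)} = 24 - 12 \left(-5 - 1 + 0\right) = 24 - -72 = 24 + 72 = 96$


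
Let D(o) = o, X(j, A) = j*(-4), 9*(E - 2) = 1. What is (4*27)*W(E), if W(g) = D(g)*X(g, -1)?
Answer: -5776/3 ≈ -1925.3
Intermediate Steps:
E = 19/9 (E = 2 + (1/9)*1 = 2 + 1/9 = 19/9 ≈ 2.1111)
X(j, A) = -4*j
W(g) = -4*g**2 (W(g) = g*(-4*g) = -4*g**2)
(4*27)*W(E) = (4*27)*(-4*(19/9)**2) = 108*(-4*361/81) = 108*(-1444/81) = -5776/3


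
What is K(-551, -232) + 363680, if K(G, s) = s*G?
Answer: 491512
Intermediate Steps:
K(G, s) = G*s
K(-551, -232) + 363680 = -551*(-232) + 363680 = 127832 + 363680 = 491512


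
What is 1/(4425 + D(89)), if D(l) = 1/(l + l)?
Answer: 178/787651 ≈ 0.00022599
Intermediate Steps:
D(l) = 1/(2*l)
1/(4425 + D(89)) = 1/(4425 + (1/2)/89) = 1/(4425 + (1/2)*(1/89)) = 1/(4425 + 1/178) = 1/(787651/178) = 178/787651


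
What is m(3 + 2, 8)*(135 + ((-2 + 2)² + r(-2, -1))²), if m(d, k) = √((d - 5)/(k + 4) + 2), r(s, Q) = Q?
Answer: 136*√2 ≈ 192.33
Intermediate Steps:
m(d, k) = √(2 + (-5 + d)/(4 + k)) (m(d, k) = √((-5 + d)/(4 + k) + 2) = √(2 + (-5 + d)/(4 + k)))
m(3 + 2, 8)*(135 + ((-2 + 2)² + r(-2, -1))²) = √((3 + (3 + 2) + 2*8)/(4 + 8))*(135 + ((-2 + 2)² - 1)²) = √((3 + 5 + 16)/12)*(135 + (0² - 1)²) = √((1/12)*24)*(135 + (0 - 1)²) = √2*(135 + (-1)²) = √2*(135 + 1) = √2*136 = 136*√2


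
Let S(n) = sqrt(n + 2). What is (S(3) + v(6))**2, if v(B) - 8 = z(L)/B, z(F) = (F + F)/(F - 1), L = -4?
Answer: 16501/225 + 248*sqrt(5)/15 ≈ 110.31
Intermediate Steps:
z(F) = 2*F/(-1 + F) (z(F) = (2*F)/(-1 + F) = 2*F/(-1 + F))
v(B) = 8 + 8/(5*B) (v(B) = 8 + (2*(-4)/(-1 - 4))/B = 8 + (2*(-4)/(-5))/B = 8 + (2*(-4)*(-1/5))/B = 8 + 8/(5*B))
S(n) = sqrt(2 + n)
(S(3) + v(6))**2 = (sqrt(2 + 3) + (8 + (8/5)/6))**2 = (sqrt(5) + (8 + (8/5)*(1/6)))**2 = (sqrt(5) + (8 + 4/15))**2 = (sqrt(5) + 124/15)**2 = (124/15 + sqrt(5))**2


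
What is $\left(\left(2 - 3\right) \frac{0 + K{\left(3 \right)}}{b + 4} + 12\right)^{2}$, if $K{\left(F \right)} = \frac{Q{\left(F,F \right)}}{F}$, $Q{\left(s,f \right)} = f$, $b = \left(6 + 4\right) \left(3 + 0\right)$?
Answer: $\frac{165649}{1156} \approx 143.29$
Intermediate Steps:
$b = 30$ ($b = 10 \cdot 3 = 30$)
$K{\left(F \right)} = 1$ ($K{\left(F \right)} = \frac{F}{F} = 1$)
$\left(\left(2 - 3\right) \frac{0 + K{\left(3 \right)}}{b + 4} + 12\right)^{2} = \left(\left(2 - 3\right) \frac{0 + 1}{30 + 4} + 12\right)^{2} = \left(- \frac{1}{34} + 12\right)^{2} = \left(\frac{407}{34}\right)^{2} = \frac{165649}{1156}$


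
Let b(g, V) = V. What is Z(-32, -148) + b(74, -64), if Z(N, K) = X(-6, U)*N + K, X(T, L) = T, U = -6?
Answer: -20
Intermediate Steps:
Z(N, K) = K - 6*N (Z(N, K) = -6*N + K = K - 6*N)
Z(-32, -148) + b(74, -64) = (-148 - 6*(-32)) - 64 = (-148 + 192) - 64 = 44 - 64 = -20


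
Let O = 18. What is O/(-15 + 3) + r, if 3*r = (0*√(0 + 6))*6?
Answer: -3/2 ≈ -1.5000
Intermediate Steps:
r = 0 (r = ((0*√(0 + 6))*6)/3 = ((0*√6)*6)/3 = (0*6)/3 = (⅓)*0 = 0)
O/(-15 + 3) + r = 18/(-15 + 3) + 0 = 18/(-12) + 0 = -1/12*18 + 0 = -3/2 + 0 = -3/2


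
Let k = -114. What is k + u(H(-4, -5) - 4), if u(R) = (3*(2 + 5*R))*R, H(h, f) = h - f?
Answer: 3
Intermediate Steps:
u(R) = R*(6 + 15*R) (u(R) = (6 + 15*R)*R = R*(6 + 15*R))
k + u(H(-4, -5) - 4) = -114 + 3*((-4 - 1*(-5)) - 4)*(2 + 5*((-4 - 1*(-5)) - 4)) = -114 + 3*((-4 + 5) - 4)*(2 + 5*((-4 + 5) - 4)) = -114 + 3*(1 - 4)*(2 + 5*(1 - 4)) = -114 + 3*(-3)*(2 + 5*(-3)) = -114 + 3*(-3)*(2 - 15) = -114 + 3*(-3)*(-13) = -114 + 117 = 3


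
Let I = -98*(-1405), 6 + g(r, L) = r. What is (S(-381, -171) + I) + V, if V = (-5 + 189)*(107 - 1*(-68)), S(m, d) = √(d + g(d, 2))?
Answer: 169890 + 2*I*√87 ≈ 1.6989e+5 + 18.655*I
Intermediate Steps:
g(r, L) = -6 + r
I = 137690
S(m, d) = √(-6 + 2*d) (S(m, d) = √(d + (-6 + d)) = √(-6 + 2*d))
V = 32200 (V = 184*(107 + 68) = 184*175 = 32200)
(S(-381, -171) + I) + V = (√(-6 + 2*(-171)) + 137690) + 32200 = (√(-6 - 342) + 137690) + 32200 = (√(-348) + 137690) + 32200 = (2*I*√87 + 137690) + 32200 = (137690 + 2*I*√87) + 32200 = 169890 + 2*I*√87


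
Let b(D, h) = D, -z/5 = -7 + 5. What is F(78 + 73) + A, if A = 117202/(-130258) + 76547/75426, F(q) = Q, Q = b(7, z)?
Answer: 34952330215/4912419954 ≈ 7.1151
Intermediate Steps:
z = 10 (z = -5*(-7 + 5) = -5*(-2) = 10)
Q = 7
F(q) = 7
A = 565390537/4912419954 (A = 117202*(-1/130258) + 76547*(1/75426) = -58601/65129 + 76547/75426 = 565390537/4912419954 ≈ 0.11509)
F(78 + 73) + A = 7 + 565390537/4912419954 = 34952330215/4912419954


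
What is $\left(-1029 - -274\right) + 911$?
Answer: $156$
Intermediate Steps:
$\left(-1029 - -274\right) + 911 = \left(-1029 + \left(\left(-167 + 784\right) - 343\right)\right) + 911 = \left(-1029 + \left(617 - 343\right)\right) + 911 = \left(-1029 + 274\right) + 911 = -755 + 911 = 156$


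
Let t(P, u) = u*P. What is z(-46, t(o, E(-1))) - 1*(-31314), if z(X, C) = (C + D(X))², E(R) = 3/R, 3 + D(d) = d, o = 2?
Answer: 34339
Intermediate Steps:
D(d) = -3 + d
t(P, u) = P*u
z(X, C) = (-3 + C + X)² (z(X, C) = (C + (-3 + X))² = (-3 + C + X)²)
z(-46, t(o, E(-1))) - 1*(-31314) = (-3 + 2*(3/(-1)) - 46)² - 1*(-31314) = (-3 + 2*(3*(-1)) - 46)² + 31314 = (-3 + 2*(-3) - 46)² + 31314 = (-3 - 6 - 46)² + 31314 = (-55)² + 31314 = 3025 + 31314 = 34339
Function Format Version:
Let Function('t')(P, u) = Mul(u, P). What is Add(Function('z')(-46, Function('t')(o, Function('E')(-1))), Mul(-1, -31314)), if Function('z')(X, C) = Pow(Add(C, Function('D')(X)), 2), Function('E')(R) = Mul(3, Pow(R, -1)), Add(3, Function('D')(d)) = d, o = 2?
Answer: 34339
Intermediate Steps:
Function('D')(d) = Add(-3, d)
Function('t')(P, u) = Mul(P, u)
Function('z')(X, C) = Pow(Add(-3, C, X), 2) (Function('z')(X, C) = Pow(Add(C, Add(-3, X)), 2) = Pow(Add(-3, C, X), 2))
Add(Function('z')(-46, Function('t')(o, Function('E')(-1))), Mul(-1, -31314)) = Add(Pow(Add(-3, Mul(2, Mul(3, Pow(-1, -1))), -46), 2), Mul(-1, -31314)) = Add(Pow(Add(-3, Mul(2, Mul(3, -1)), -46), 2), 31314) = Add(Pow(Add(-3, Mul(2, -3), -46), 2), 31314) = Add(Pow(Add(-3, -6, -46), 2), 31314) = Add(Pow(-55, 2), 31314) = Add(3025, 31314) = 34339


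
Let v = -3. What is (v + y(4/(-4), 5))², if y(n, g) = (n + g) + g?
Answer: 36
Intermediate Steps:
y(n, g) = n + 2*g (y(n, g) = (g + n) + g = n + 2*g)
(v + y(4/(-4), 5))² = (-3 + (4/(-4) + 2*5))² = (-3 + (4*(-¼) + 10))² = (-3 + (-1 + 10))² = (-3 + 9)² = 6² = 36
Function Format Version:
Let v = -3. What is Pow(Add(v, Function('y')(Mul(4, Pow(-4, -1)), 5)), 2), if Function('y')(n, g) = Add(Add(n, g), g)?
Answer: 36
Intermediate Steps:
Function('y')(n, g) = Add(n, Mul(2, g)) (Function('y')(n, g) = Add(Add(g, n), g) = Add(n, Mul(2, g)))
Pow(Add(v, Function('y')(Mul(4, Pow(-4, -1)), 5)), 2) = Pow(Add(-3, Add(Mul(4, Pow(-4, -1)), Mul(2, 5))), 2) = Pow(Add(-3, Add(Mul(4, Rational(-1, 4)), 10)), 2) = Pow(Add(-3, Add(-1, 10)), 2) = Pow(Add(-3, 9), 2) = Pow(6, 2) = 36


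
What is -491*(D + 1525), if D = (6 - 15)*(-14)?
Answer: -810641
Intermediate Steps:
D = 126 (D = -9*(-14) = 126)
-491*(D + 1525) = -491*(126 + 1525) = -491*1651 = -810641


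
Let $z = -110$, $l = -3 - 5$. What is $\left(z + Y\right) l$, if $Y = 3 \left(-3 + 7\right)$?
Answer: $784$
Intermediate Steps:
$l = -8$ ($l = -3 - 5 = -8$)
$Y = 12$ ($Y = 3 \cdot 4 = 12$)
$\left(z + Y\right) l = \left(-110 + 12\right) \left(-8\right) = \left(-98\right) \left(-8\right) = 784$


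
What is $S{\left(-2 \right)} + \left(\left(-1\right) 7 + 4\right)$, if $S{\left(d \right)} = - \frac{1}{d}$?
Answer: $- \frac{5}{2} \approx -2.5$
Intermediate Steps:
$S{\left(-2 \right)} + \left(\left(-1\right) 7 + 4\right) = - \frac{1}{-2} + \left(\left(-1\right) 7 + 4\right) = \left(-1\right) \left(- \frac{1}{2}\right) + \left(-7 + 4\right) = \frac{1}{2} - 3 = - \frac{5}{2}$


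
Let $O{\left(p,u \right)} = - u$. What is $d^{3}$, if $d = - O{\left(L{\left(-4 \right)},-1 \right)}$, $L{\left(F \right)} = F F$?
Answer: $-1$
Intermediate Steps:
$L{\left(F \right)} = F^{2}$
$d = -1$ ($d = - \left(-1\right) \left(-1\right) = \left(-1\right) 1 = -1$)
$d^{3} = \left(-1\right)^{3} = -1$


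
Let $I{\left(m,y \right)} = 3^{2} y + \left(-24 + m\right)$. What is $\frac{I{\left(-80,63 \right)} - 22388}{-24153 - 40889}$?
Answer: $\frac{21925}{65042} \approx 0.33709$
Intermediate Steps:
$I{\left(m,y \right)} = -24 + m + 9 y$ ($I{\left(m,y \right)} = 9 y + \left(-24 + m\right) = -24 + m + 9 y$)
$\frac{I{\left(-80,63 \right)} - 22388}{-24153 - 40889} = \frac{\left(-24 - 80 + 9 \cdot 63\right) - 22388}{-24153 - 40889} = \frac{\left(-24 - 80 + 567\right) - 22388}{-65042} = \left(463 - 22388\right) \left(- \frac{1}{65042}\right) = \left(-21925\right) \left(- \frac{1}{65042}\right) = \frac{21925}{65042}$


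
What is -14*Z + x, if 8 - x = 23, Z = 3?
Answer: -57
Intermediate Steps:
x = -15 (x = 8 - 1*23 = 8 - 23 = -15)
-14*Z + x = -14*3 - 15 = -42 - 15 = -57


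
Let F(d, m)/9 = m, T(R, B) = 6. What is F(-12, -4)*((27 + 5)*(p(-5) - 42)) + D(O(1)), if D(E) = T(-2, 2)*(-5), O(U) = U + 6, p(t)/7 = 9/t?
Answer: 314346/5 ≈ 62869.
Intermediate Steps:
p(t) = 63/t (p(t) = 7*(9/t) = 63/t)
F(d, m) = 9*m
O(U) = 6 + U
D(E) = -30 (D(E) = 6*(-5) = -30)
F(-12, -4)*((27 + 5)*(p(-5) - 42)) + D(O(1)) = (9*(-4))*((27 + 5)*(63/(-5) - 42)) - 30 = -1152*(63*(-1/5) - 42) - 30 = -1152*(-63/5 - 42) - 30 = -1152*(-273)/5 - 30 = -36*(-8736/5) - 30 = 314496/5 - 30 = 314346/5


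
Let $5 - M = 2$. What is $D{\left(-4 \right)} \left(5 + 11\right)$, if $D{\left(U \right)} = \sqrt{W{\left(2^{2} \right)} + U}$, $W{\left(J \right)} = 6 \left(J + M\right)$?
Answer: $16 \sqrt{38} \approx 98.631$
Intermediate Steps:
$M = 3$ ($M = 5 - 2 = 3$)
$W{\left(J \right)} = 18 + 6 J$ ($W{\left(J \right)} = 6 \left(J + 3\right) = 6 \left(3 + J\right) = 18 + 6 J$)
$D{\left(U \right)} = \sqrt{42 + U}$ ($D{\left(U \right)} = \sqrt{\left(18 + 6 \cdot 2^{2}\right) + U} = \sqrt{\left(18 + 6 \cdot 4\right) + U} = \sqrt{\left(18 + 24\right) + U} = \sqrt{42 + U}$)
$D{\left(-4 \right)} \left(5 + 11\right) = \sqrt{42 - 4} \left(5 + 11\right) = \sqrt{38} \cdot 16 = 16 \sqrt{38}$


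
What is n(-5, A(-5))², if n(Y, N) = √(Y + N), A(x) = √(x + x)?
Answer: -5 + I*√10 ≈ -5.0 + 3.1623*I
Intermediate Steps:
A(x) = √2*√x (A(x) = √(2*x) = √2*√x)
n(Y, N) = √(N + Y)
n(-5, A(-5))² = (√(√2*√(-5) - 5))² = (√(√2*(I*√5) - 5))² = (√(I*√10 - 5))² = (√(-5 + I*√10))² = -5 + I*√10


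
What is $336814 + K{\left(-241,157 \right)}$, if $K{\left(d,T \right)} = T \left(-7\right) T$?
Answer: $164271$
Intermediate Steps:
$K{\left(d,T \right)} = - 7 T^{2}$ ($K{\left(d,T \right)} = - 7 T T = - 7 T^{2}$)
$336814 + K{\left(-241,157 \right)} = 336814 - 7 \cdot 157^{2} = 336814 - 172543 = 164271$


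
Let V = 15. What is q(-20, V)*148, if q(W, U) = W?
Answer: -2960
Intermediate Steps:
q(-20, V)*148 = -20*148 = -2960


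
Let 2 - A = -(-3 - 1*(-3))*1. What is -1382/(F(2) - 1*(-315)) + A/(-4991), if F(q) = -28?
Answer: -985448/204631 ≈ -4.8157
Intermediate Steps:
A = 2 (A = 2 - (-(-3 - 1*(-3))) = 2 - (-(-3 + 3)) = 2 - (-1*0) = 2 - 0 = 2 - 1*0 = 2 + 0 = 2)
-1382/(F(2) - 1*(-315)) + A/(-4991) = -1382/(-28 - 1*(-315)) + 2/(-4991) = -1382/(-28 + 315) + 2*(-1/4991) = -1382/287 - 2/4991 = -985448/204631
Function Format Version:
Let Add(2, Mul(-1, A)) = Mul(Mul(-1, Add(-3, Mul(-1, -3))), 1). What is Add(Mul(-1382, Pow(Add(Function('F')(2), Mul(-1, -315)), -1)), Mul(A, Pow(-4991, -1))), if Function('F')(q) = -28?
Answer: Rational(-985448, 204631) ≈ -4.8157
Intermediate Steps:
A = 2 (A = Add(2, Mul(-1, Mul(Mul(-1, Add(-3, Mul(-1, -3))), 1))) = Add(2, Mul(-1, Mul(Mul(-1, Add(-3, 3)), 1))) = Add(2, Mul(-1, Mul(Mul(-1, 0), 1))) = Add(2, Mul(-1, Mul(0, 1))) = Add(2, Mul(-1, 0)) = Add(2, 0) = 2)
Add(Mul(-1382, Pow(Add(Function('F')(2), Mul(-1, -315)), -1)), Mul(A, Pow(-4991, -1))) = Add(Mul(-1382, Pow(Add(-28, Mul(-1, -315)), -1)), Mul(2, Pow(-4991, -1))) = Add(Mul(-1382, Pow(Add(-28, 315), -1)), Mul(2, Rational(-1, 4991))) = Add(Mul(-1382, Pow(287, -1)), Rational(-2, 4991)) = Add(Mul(-1382, Rational(1, 287)), Rational(-2, 4991)) = Add(Rational(-1382, 287), Rational(-2, 4991)) = Rational(-985448, 204631)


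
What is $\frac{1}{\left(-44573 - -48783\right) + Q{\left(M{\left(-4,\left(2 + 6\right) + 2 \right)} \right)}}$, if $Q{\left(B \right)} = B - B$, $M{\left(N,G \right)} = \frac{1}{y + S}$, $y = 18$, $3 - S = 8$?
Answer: $\frac{1}{4210} \approx 0.00023753$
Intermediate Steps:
$S = -5$ ($S = 3 - 8 = -5$)
$M{\left(N,G \right)} = \frac{1}{13}$ ($M{\left(N,G \right)} = \frac{1}{18 - 5} = \frac{1}{13}$)
$Q{\left(B \right)} = 0$
$\frac{1}{\left(-44573 - -48783\right) + Q{\left(M{\left(-4,\left(2 + 6\right) + 2 \right)} \right)}} = \frac{1}{\left(-44573 - -48783\right) + 0} = \frac{1}{\left(-44573 + 48783\right) + 0} = \frac{1}{4210 + 0} = \frac{1}{4210}$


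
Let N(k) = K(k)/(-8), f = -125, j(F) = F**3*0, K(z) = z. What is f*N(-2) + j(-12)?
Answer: -125/4 ≈ -31.250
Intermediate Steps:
j(F) = 0
N(k) = -k/8 (N(k) = k/(-8) = k*(-1/8) = -k/8)
f*N(-2) + j(-12) = -(-125)*(-2)/8 + 0 = -125*1/4 + 0 = -125/4 + 0 = -125/4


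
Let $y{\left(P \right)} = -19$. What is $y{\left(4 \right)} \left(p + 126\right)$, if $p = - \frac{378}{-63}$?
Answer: $-2508$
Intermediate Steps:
$p = 6$ ($p = \left(-378\right) \left(- \frac{1}{63}\right) = 6$)
$y{\left(4 \right)} \left(p + 126\right) = - 19 \left(6 + 126\right) = \left(-19\right) 132 = -2508$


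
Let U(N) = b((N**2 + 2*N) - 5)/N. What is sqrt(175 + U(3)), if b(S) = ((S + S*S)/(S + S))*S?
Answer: 2*sqrt(435)/3 ≈ 13.904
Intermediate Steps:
b(S) = S/2 + S**2/2 (b(S) = ((S + S**2)/((2*S)))*S = ((S + S**2)*(1/(2*S)))*S = ((S + S**2)/(2*S))*S = S/2 + S**2/2)
U(N) = (-5 + N**2 + 2*N)*(-4 + N**2 + 2*N)/(2*N) (U(N) = (((N**2 + 2*N) - 5)*(1 + ((N**2 + 2*N) - 5))/2)/N = ((-5 + N**2 + 2*N)*(1 + (-5 + N**2 + 2*N))/2)/N = ((-5 + N**2 + 2*N)*(-4 + N**2 + 2*N)/2)/N = (-5 + N**2 + 2*N)*(-4 + N**2 + 2*N)/(2*N))
sqrt(175 + U(3)) = sqrt(175 + (1/2)*(-5 + 3**2 + 2*3)*(-4 + 3**2 + 2*3)/3) = sqrt(175 + (1/2)*(1/3)*(-5 + 9 + 6)*(-4 + 9 + 6)) = sqrt(175 + (1/2)*(1/3)*10*11) = sqrt(175 + 55/3) = sqrt(580/3) = 2*sqrt(435)/3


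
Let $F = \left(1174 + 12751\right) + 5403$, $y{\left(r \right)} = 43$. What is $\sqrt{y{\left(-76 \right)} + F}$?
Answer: $\sqrt{19371} \approx 139.18$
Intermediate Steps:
$F = 19328$ ($F = 13925 + 5403 = 19328$)
$\sqrt{y{\left(-76 \right)} + F} = \sqrt{43 + 19328} = \sqrt{19371}$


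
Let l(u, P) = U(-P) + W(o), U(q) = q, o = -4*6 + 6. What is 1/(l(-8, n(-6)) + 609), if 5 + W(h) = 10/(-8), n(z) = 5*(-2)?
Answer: 4/2451 ≈ 0.0016320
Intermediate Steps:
o = -18 (o = -24 + 6 = -18)
n(z) = -10
W(h) = -25/4 (W(h) = -5 + 10/(-8) = -5 + 10*(-⅛) = -5 - 5/4 = -25/4)
l(u, P) = -25/4 - P (l(u, P) = -P - 25/4 = -25/4 - P)
1/(l(-8, n(-6)) + 609) = 1/((-25/4 - 1*(-10)) + 609) = 1/((-25/4 + 10) + 609) = 1/(15/4 + 609) = 1/(2451/4) = 4/2451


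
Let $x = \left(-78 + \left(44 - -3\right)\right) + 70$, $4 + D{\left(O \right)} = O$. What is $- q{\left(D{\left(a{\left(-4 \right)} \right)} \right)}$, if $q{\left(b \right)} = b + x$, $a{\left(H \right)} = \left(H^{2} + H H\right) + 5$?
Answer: $-72$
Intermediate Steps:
$a{\left(H \right)} = 5 + 2 H^{2}$ ($a{\left(H \right)} = \left(H^{2} + H^{2}\right) + 5 = 2 H^{2} + 5 = 5 + 2 H^{2}$)
$D{\left(O \right)} = -4 + O$
$x = 39$ ($x = \left(-78 + \left(44 + 3\right)\right) + 70 = \left(-78 + 47\right) + 70 = -31 + 70 = 39$)
$q{\left(b \right)} = 39 + b$ ($q{\left(b \right)} = b + 39 = 39 + b$)
$- q{\left(D{\left(a{\left(-4 \right)} \right)} \right)} = - (39 + \left(-4 + \left(5 + 2 \left(-4\right)^{2}\right)\right)) = - (39 + \left(-4 + \left(5 + 2 \cdot 16\right)\right)) = - (39 + \left(-4 + \left(5 + 32\right)\right)) = - (39 + \left(-4 + 37\right)) = - (39 + 33) = \left(-1\right) 72 = -72$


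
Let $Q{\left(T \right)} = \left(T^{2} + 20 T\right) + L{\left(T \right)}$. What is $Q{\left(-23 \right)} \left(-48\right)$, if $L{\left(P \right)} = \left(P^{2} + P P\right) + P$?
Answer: $-52992$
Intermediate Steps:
$L{\left(P \right)} = P + 2 P^{2}$ ($L{\left(P \right)} = \left(P^{2} + P^{2}\right) + P = 2 P^{2} + P = P + 2 P^{2}$)
$Q{\left(T \right)} = T^{2} + 20 T + T \left(1 + 2 T\right)$ ($Q{\left(T \right)} = \left(T^{2} + 20 T\right) + T \left(1 + 2 T\right) = T^{2} + 20 T + T \left(1 + 2 T\right)$)
$Q{\left(-23 \right)} \left(-48\right) = 3 \left(-23\right) \left(7 - 23\right) \left(-48\right) = 3 \left(-23\right) \left(-16\right) \left(-48\right) = 1104 \left(-48\right) = -52992$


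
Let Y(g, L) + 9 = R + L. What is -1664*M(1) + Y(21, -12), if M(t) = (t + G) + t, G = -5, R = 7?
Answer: 4978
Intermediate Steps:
Y(g, L) = -2 + L (Y(g, L) = -9 + (7 + L) = -2 + L)
M(t) = -5 + 2*t (M(t) = (t - 5) + t = (-5 + t) + t = -5 + 2*t)
-1664*M(1) + Y(21, -12) = -1664*(-5 + 2*1) + (-2 - 12) = -1664*(-5 + 2) - 14 = -1664*(-3) - 14 = -416*(-12) - 14 = 4992 - 14 = 4978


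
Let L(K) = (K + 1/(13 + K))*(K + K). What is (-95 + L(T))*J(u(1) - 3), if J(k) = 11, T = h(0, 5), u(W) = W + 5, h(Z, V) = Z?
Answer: -1045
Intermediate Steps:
u(W) = 5 + W
T = 0
L(K) = 2*K*(K + 1/(13 + K)) (L(K) = (K + 1/(13 + K))*(2*K) = 2*K*(K + 1/(13 + K)))
(-95 + L(T))*J(u(1) - 3) = (-95 + 2*0*(1 + 0² + 13*0)/(13 + 0))*11 = (-95 + 2*0*(1 + 0 + 0)/13)*11 = (-95 + 2*0*(1/13)*1)*11 = (-95 + 0)*11 = -95*11 = -1045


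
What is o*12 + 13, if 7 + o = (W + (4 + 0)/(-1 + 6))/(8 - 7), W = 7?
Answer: 113/5 ≈ 22.600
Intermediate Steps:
o = ⅘ (o = -7 + (7 + (4 + 0)/(-1 + 6))/(8 - 7) = -7 + (7 + 4/5)/1 = -7 + (7 + 4*(⅕))*1 = -7 + (7 + ⅘)*1 = -7 + (39/5)*1 = -7 + 39/5 = ⅘ ≈ 0.80000)
o*12 + 13 = (⅘)*12 + 13 = 48/5 + 13 = 113/5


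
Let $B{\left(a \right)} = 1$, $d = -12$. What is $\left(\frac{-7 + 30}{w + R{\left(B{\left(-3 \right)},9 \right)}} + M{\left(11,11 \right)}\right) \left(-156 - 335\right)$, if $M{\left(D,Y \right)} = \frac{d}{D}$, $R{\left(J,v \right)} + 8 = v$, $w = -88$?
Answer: $\frac{636827}{957} \approx 665.44$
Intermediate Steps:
$R{\left(J,v \right)} = -8 + v$
$M{\left(D,Y \right)} = - \frac{12}{D}$
$\left(\frac{-7 + 30}{w + R{\left(B{\left(-3 \right)},9 \right)}} + M{\left(11,11 \right)}\right) \left(-156 - 335\right) = \left(\frac{-7 + 30}{-88 + \left(-8 + 9\right)} - \frac{12}{11}\right) \left(-156 - 335\right) = \left(\frac{23}{-88 + 1} - \frac{12}{11}\right) \left(-491\right) = \left(\frac{23}{-87} - \frac{12}{11}\right) \left(-491\right) = \left(23 \left(- \frac{1}{87}\right) - \frac{12}{11}\right) \left(-491\right) = \left(- \frac{23}{87} - \frac{12}{11}\right) \left(-491\right) = \left(- \frac{1297}{957}\right) \left(-491\right) = \frac{636827}{957}$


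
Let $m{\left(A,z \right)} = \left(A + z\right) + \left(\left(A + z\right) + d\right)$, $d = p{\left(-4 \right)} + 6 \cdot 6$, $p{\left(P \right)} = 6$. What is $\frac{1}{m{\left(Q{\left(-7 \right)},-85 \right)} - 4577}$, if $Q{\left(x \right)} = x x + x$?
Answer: $- \frac{1}{4621} \approx -0.0002164$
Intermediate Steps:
$Q{\left(x \right)} = x + x^{2}$ ($Q{\left(x \right)} = x^{2} + x = x + x^{2}$)
$d = 42$ ($d = 6 + 6 \cdot 6 = 6 + 36 = 42$)
$m{\left(A,z \right)} = 42 + 2 A + 2 z$ ($m{\left(A,z \right)} = \left(A + z\right) + \left(\left(A + z\right) + 42\right) = \left(A + z\right) + \left(42 + A + z\right) = 42 + 2 A + 2 z$)
$\frac{1}{m{\left(Q{\left(-7 \right)},-85 \right)} - 4577} = \frac{1}{\left(42 + 2 \left(- 7 \left(1 - 7\right)\right) + 2 \left(-85\right)\right) - 4577} = \frac{1}{\left(42 + 2 \left(\left(-7\right) \left(-6\right)\right) - 170\right) - 4577} = \frac{1}{\left(42 + 2 \cdot 42 - 170\right) - 4577} = \frac{1}{\left(42 + 84 - 170\right) - 4577} = \frac{1}{-44 - 4577} = \frac{1}{-4621} = - \frac{1}{4621}$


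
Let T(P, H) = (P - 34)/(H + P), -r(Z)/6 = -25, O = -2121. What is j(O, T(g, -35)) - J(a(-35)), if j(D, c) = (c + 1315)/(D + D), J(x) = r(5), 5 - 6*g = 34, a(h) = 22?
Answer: -76195109/506919 ≈ -150.31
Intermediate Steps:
r(Z) = 150 (r(Z) = -6*(-25) = 150)
g = -29/6 (g = ⅚ - ⅙*34 = ⅚ - 17/3 = -29/6 ≈ -4.8333)
T(P, H) = (-34 + P)/(H + P)
J(x) = 150
j(D, c) = (1315 + c)/(2*D) (j(D, c) = (1315 + c)/((2*D)) = (1315 + c)*(1/(2*D)) = (1315 + c)/(2*D))
j(O, T(g, -35)) - J(a(-35)) = (½)*(1315 + (-34 - 29/6)/(-35 - 29/6))/(-2121) - 1*150 = (½)*(-1/2121)*(1315 - 233/6/(-239/6)) - 150 = (½)*(-1/2121)*(1315 - 6/239*(-233/6)) - 150 = (½)*(-1/2121)*(1315 + 233/239) - 150 = (½)*(-1/2121)*(314518/239) - 150 = -157259/506919 - 150 = -76195109/506919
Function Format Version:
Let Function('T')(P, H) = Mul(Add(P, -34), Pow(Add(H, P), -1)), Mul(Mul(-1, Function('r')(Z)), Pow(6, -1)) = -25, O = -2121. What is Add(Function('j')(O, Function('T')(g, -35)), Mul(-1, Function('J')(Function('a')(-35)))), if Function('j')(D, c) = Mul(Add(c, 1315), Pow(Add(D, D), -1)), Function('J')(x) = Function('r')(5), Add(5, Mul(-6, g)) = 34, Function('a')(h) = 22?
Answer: Rational(-76195109, 506919) ≈ -150.31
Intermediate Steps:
Function('r')(Z) = 150 (Function('r')(Z) = Mul(-6, -25) = 150)
g = Rational(-29, 6) (g = Add(Rational(5, 6), Mul(Rational(-1, 6), 34)) = Add(Rational(5, 6), Rational(-17, 3)) = Rational(-29, 6) ≈ -4.8333)
Function('T')(P, H) = Mul(Pow(Add(H, P), -1), Add(-34, P)) (Function('T')(P, H) = Mul(Add(-34, P), Pow(Add(H, P), -1)) = Mul(Pow(Add(H, P), -1), Add(-34, P)))
Function('J')(x) = 150
Function('j')(D, c) = Mul(Rational(1, 2), Pow(D, -1), Add(1315, c)) (Function('j')(D, c) = Mul(Add(1315, c), Pow(Mul(2, D), -1)) = Mul(Add(1315, c), Mul(Rational(1, 2), Pow(D, -1))) = Mul(Rational(1, 2), Pow(D, -1), Add(1315, c)))
Add(Function('j')(O, Function('T')(g, -35)), Mul(-1, Function('J')(Function('a')(-35)))) = Add(Mul(Rational(1, 2), Pow(-2121, -1), Add(1315, Mul(Pow(Add(-35, Rational(-29, 6)), -1), Add(-34, Rational(-29, 6))))), Mul(-1, 150)) = Add(Mul(Rational(1, 2), Rational(-1, 2121), Add(1315, Mul(Pow(Rational(-239, 6), -1), Rational(-233, 6)))), -150) = Add(Mul(Rational(1, 2), Rational(-1, 2121), Add(1315, Mul(Rational(-6, 239), Rational(-233, 6)))), -150) = Add(Mul(Rational(1, 2), Rational(-1, 2121), Add(1315, Rational(233, 239))), -150) = Add(Mul(Rational(1, 2), Rational(-1, 2121), Rational(314518, 239)), -150) = Add(Rational(-157259, 506919), -150) = Rational(-76195109, 506919)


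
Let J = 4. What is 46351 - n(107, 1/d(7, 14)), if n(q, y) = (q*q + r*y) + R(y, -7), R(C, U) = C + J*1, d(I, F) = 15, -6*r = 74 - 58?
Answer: 314083/9 ≈ 34898.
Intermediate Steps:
r = -8/3 (r = -(74 - 58)/6 = -⅙*16 = -8/3 ≈ -2.6667)
R(C, U) = 4 + C (R(C, U) = C + 4*1 = C + 4 = 4 + C)
n(q, y) = 4 + q² - 5*y/3 (n(q, y) = (q*q - 8*y/3) + (4 + y) = (q² - 8*y/3) + (4 + y) = 4 + q² - 5*y/3)
46351 - n(107, 1/d(7, 14)) = 46351 - (4 + 107² - 5/3/15) = 46351 - (4 + 11449 - 5/3*1/15) = 46351 - (4 + 11449 - ⅑) = 46351 - 1*103076/9 = 46351 - 103076/9 = 314083/9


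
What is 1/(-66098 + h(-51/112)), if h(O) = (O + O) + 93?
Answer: -56/3696331 ≈ -1.5150e-5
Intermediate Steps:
h(O) = 93 + 2*O (h(O) = 2*O + 93 = 93 + 2*O)
1/(-66098 + h(-51/112)) = 1/(-66098 + (93 + 2*(-51/112))) = 1/(-66098 + (93 - 51/56)) = 1/(-66098 + 5157/56) = 1/(-3696331/56) = -56/3696331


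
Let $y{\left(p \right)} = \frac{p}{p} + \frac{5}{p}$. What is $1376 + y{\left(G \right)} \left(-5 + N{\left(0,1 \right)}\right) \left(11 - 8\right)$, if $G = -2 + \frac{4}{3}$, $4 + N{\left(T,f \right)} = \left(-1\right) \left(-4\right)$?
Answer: $\frac{2947}{2} \approx 1473.5$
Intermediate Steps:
$N{\left(T,f \right)} = 0$ ($N{\left(T,f \right)} = -4 - -4 = -4 + 4 = 0$)
$G = - \frac{2}{3}$ ($G = -2 + 4 \cdot \frac{1}{3} = -2 + \frac{4}{3} = - \frac{2}{3} \approx -0.66667$)
$y{\left(p \right)} = 1 + \frac{5}{p}$
$1376 + y{\left(G \right)} \left(-5 + N{\left(0,1 \right)}\right) \left(11 - 8\right) = 1376 + \frac{5 - \frac{2}{3}}{- \frac{2}{3}} \left(-5 + 0\right) \left(11 - 8\right) = 1376 + \left(- \frac{3}{2}\right) \frac{13}{3} \left(\left(-5\right) 3\right) = 1376 - - \frac{195}{2} = 1376 + \frac{195}{2} = \frac{2947}{2}$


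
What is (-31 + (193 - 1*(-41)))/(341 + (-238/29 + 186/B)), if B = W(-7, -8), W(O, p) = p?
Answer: 23548/35907 ≈ 0.65581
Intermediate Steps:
B = -8
(-31 + (193 - 1*(-41)))/(341 + (-238/29 + 186/B)) = (-31 + (193 - 1*(-41)))/(341 + (-238/29 + 186/(-8))) = (-31 + (193 + 41))/(341 + (-238*1/29 + 186*(-⅛))) = (-31 + 234)/(341 + (-238/29 - 93/4)) = 203/(341 - 3649/116) = 203/(35907/116) = 203*(116/35907) = 23548/35907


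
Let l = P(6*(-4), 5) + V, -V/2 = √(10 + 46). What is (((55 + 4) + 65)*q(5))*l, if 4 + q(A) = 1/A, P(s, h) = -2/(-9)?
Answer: -4712/45 + 9424*√14/5 ≈ 6947.6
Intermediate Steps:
P(s, h) = 2/9 (P(s, h) = -2*(-⅑) = 2/9)
V = -4*√14 (V = -2*√(10 + 46) = -4*√14 ≈ -14.967)
q(A) = -4 + 1/A
l = 2/9 - 4*√14 ≈ -14.744
(((55 + 4) + 65)*q(5))*l = (((55 + 4) + 65)*(-4 + 1/5))*(2/9 - 4*√14) = ((59 + 65)*(-4 + ⅕))*(2/9 - 4*√14) = (124*(-19/5))*(2/9 - 4*√14) = -2356*(2/9 - 4*√14)/5 = -4712/45 + 9424*√14/5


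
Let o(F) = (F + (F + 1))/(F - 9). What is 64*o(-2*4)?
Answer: 960/17 ≈ 56.471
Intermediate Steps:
o(F) = (1 + 2*F)/(-9 + F) (o(F) = (F + (1 + F))/(-9 + F) = (1 + 2*F)/(-9 + F))
64*o(-2*4) = 64*((1 + 2*(-2*4))/(-9 - 2*4)) = 64*((1 + 2*(-8))/(-9 - 8)) = 64*((1 - 16)/(-17)) = 64*(-1/17*(-15)) = 64*(15/17) = 960/17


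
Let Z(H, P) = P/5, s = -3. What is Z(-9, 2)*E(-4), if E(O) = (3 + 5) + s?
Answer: 2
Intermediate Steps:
E(O) = 5 (E(O) = (3 + 5) - 3 = 8 - 3 = 5)
Z(H, P) = P/5 (Z(H, P) = P*(⅕) = P/5)
Z(-9, 2)*E(-4) = ((⅕)*2)*5 = (⅖)*5 = 2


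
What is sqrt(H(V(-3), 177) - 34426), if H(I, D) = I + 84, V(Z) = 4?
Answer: I*sqrt(34338) ≈ 185.31*I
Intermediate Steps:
H(I, D) = 84 + I
sqrt(H(V(-3), 177) - 34426) = sqrt((84 + 4) - 34426) = sqrt(88 - 34426) = sqrt(-34338) = I*sqrt(34338)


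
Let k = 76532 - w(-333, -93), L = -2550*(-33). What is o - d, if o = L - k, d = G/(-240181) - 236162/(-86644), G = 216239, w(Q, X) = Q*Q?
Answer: 1233060714859271/10405121282 ≈ 1.1851e+5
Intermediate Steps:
w(Q, X) = Q²
L = 84150
k = -34357 (k = 76532 - 1*(-333)² = 76532 - 1*110889 = 76532 - 110889 = -34357)
d = 18992906703/10405121282 (d = 216239/(-240181) - 236162/(-86644) = 216239*(-1/240181) - 236162*(-1/86644) = -216239/240181 + 118081/43322 = 18992906703/10405121282 ≈ 1.8253)
o = 118507 (o = 84150 - 1*(-34357) = 84150 + 34357 = 118507)
o - d = 118507 - 1*18992906703/10405121282 = 118507 - 18992906703/10405121282 = 1233060714859271/10405121282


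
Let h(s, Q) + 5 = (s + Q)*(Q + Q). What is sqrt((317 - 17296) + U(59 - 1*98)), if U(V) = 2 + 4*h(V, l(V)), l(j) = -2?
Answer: I*sqrt(16341) ≈ 127.83*I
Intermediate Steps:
h(s, Q) = -5 + 2*Q*(Q + s) (h(s, Q) = -5 + (s + Q)*(Q + Q) = -5 + (Q + s)*(2*Q) = -5 + 2*Q*(Q + s))
U(V) = 14 - 16*V (U(V) = 2 + 4*(-5 + 2*(-2)**2 + 2*(-2)*V) = 2 + 4*(-5 + 2*4 - 4*V) = 2 + 4*(-5 + 8 - 4*V) = 2 + 4*(3 - 4*V) = 2 + (12 - 16*V) = 14 - 16*V)
sqrt((317 - 17296) + U(59 - 1*98)) = sqrt((317 - 17296) + (14 - 16*(59 - 1*98))) = sqrt(-16979 + (14 - 16*(59 - 98))) = sqrt(-16979 + (14 - 16*(-39))) = sqrt(-16979 + (14 + 624)) = sqrt(-16979 + 638) = sqrt(-16341) = I*sqrt(16341)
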